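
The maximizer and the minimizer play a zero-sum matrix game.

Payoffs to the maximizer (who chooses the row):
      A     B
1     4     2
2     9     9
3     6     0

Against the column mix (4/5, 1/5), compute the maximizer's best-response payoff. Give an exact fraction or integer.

9

1: (4)·(4/5) + (2)·(1/5) = 18/5.
2: (9)·(4/5) + (9)·(1/5) = 9.
3: (6)·(4/5) + (0)·(1/5) = 24/5.
The best pure response is 2 with expected payoff 9.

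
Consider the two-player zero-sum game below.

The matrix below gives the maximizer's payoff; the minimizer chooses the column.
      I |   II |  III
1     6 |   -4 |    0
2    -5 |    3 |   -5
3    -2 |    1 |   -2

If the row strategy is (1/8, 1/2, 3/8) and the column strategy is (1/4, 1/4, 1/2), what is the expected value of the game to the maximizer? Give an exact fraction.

Against (1/4, 1/4, 1/2), each row's expected payoff is 1: 1/2; 2: -3; 3: -5/4.
Taking the (1/8, 1/2, 3/8)-weighted average: (1/8)·(1/2) + (1/2)·(-3) + (3/8)·(-5/4) = -61/32.

-61/32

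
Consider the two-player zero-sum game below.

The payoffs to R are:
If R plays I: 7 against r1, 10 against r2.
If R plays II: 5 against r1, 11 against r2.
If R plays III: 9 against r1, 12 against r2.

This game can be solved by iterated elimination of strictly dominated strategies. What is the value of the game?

9

Row II is strictly dominated by row III (9>5, 12>11); eliminate II.
Column r2 is strictly dominated by r1 for C (7<10, 9<12); eliminate r2.
Row I is strictly dominated by row III (9>7); eliminate I.
Only (III, r1) remains, with payoff 9.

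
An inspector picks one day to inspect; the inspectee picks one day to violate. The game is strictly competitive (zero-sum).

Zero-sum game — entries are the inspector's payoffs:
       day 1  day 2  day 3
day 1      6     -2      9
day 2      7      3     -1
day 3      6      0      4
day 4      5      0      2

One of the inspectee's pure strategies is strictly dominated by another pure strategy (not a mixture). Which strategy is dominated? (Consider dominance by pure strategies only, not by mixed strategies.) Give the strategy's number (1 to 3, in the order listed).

1

The inspectee prefers columns that give the inspector less. Compare day 1 with day 2: -2 < 6, 3 < 7, 0 < 6, 0 < 5.
So day 2 strictly dominates day 1 for the inspectee; day 1 is strictly dominated.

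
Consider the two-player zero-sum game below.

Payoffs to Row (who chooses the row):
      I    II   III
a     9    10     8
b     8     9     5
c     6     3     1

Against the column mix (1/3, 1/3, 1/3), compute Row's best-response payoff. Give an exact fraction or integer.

9

a: (9)·(1/3) + (10)·(1/3) + (8)·(1/3) = 9.
b: (8)·(1/3) + (9)·(1/3) + (5)·(1/3) = 22/3.
c: (6)·(1/3) + (3)·(1/3) + (1)·(1/3) = 10/3.
The best pure response is a with expected payoff 9.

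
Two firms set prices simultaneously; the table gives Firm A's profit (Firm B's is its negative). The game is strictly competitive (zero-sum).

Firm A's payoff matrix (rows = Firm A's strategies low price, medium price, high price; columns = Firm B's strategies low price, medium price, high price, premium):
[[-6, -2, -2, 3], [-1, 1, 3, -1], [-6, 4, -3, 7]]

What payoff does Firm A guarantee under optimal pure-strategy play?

-1

Row minima: -6, -1, -6 → Firm A's maximin is -1.
Column maxima: -1, 4, 3, 7 → Firm B's minimax is -1.
They coincide at (medium price, low price), so the value is -1.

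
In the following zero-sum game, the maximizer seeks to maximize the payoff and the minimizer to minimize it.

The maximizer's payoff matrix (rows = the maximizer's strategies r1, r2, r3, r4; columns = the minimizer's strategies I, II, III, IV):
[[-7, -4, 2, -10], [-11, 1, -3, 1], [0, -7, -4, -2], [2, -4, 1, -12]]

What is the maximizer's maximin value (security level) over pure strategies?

The worst-case payoff for each row is r1: -10, r2: -11, r3: -7, r4: -12.
The best of these is -7.

-7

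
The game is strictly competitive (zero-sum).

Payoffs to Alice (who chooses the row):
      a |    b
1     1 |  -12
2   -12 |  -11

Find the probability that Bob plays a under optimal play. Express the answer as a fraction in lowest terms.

Row minima are -12 and -12, so Alice's maximin is -12; column maxima are 1 and -11, so Bob's minimax is -11. These differ, so the equilibrium is in mixed strategies.
Let Bob play a with probability q. Alice is indifferent when q − 12(1−q) = −12q − 11(1−q), giving q = 1/14.

1/14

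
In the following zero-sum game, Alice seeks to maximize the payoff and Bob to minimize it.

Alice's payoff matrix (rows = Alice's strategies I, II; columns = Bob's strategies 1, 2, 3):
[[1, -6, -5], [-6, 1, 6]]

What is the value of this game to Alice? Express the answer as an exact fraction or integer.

-5/2

Column 3 is strictly dominated by 2 for Bob (it gives Alice more in every row).
The remaining 2×2 game on (I, II) × (1, 2) has no saddle point. Let Alice play I with probability p; indifference gives p − 6(1−p) = −6p + (1−p), so p = 1/2.
Similarly Bob's optimal q on 1 is 1/2, and the value is 1·(1/2) + (-6)·(1/2) = -5/2.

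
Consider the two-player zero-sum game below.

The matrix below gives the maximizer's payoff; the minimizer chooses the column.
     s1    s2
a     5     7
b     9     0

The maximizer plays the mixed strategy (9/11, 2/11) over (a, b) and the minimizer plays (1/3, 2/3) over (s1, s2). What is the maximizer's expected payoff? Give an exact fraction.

Against (1/3, 2/3), each row's expected payoff is a: 19/3; b: 3.
Taking the (9/11, 2/11)-weighted average: (9/11)·(19/3) + (2/11)·(3) = 63/11.

63/11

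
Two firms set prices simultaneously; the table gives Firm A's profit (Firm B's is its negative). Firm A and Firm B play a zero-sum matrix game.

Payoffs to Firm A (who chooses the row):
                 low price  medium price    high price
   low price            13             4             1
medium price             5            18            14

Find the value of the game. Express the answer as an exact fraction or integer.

Column medium price is strictly dominated by high price for Firm B (it gives Firm A more in every row).
The remaining 2×2 game on (low price, medium price) × (low price, high price) has no saddle point. Let Firm A play low price with probability p; indifference gives 13p + 5(1−p) = p + 14(1−p), so p = 3/7.
Similarly Firm B's optimal q on low price is 13/21, and the value is 13·(13/21) + (1)·(8/21) = 59/7.

59/7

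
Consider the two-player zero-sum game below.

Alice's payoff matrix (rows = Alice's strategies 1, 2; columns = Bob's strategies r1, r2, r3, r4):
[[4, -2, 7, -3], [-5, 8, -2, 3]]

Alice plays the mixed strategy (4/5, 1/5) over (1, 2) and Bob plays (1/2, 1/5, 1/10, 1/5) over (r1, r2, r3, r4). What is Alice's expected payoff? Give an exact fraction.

63/50

Against (1/2, 1/5, 1/10, 1/5), each row's expected payoff is 1: 17/10; 2: -1/2.
Taking the (4/5, 1/5)-weighted average: (4/5)·(17/10) + (1/5)·(-1/2) = 63/50.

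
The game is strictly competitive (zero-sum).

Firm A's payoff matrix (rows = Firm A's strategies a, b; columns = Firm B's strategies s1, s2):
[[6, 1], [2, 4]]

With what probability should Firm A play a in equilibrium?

Row minima are 1 and 2, so Firm A's maximin is 2; column maxima are 6 and 4, so Firm B's minimax is 4. These differ, so the equilibrium is in mixed strategies.
Let Firm A play a with probability p. Firm B is indifferent when 6p + 2(1−p) = p + 4(1−p), giving p = 2/7.

2/7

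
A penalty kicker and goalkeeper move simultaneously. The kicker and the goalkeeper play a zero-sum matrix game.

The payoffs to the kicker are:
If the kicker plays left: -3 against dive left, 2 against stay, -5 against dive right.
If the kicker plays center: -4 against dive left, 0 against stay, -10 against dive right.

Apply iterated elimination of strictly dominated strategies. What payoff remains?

Row center is strictly dominated by row left (-3>-4, 2>0, -5>-10); eliminate center.
Column dive left is strictly dominated by dive right for the goalkeeper (-5<-3); eliminate dive left.
Column stay is strictly dominated by dive right for the goalkeeper (-5<2); eliminate stay.
Only (left, dive right) remains, with payoff -5.

-5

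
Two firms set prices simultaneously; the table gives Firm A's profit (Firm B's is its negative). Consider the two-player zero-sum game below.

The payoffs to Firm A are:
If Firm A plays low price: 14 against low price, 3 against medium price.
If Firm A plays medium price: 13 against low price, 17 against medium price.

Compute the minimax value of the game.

199/15

Row minima are 3 and 13, so Firm A's maximin is 13; column maxima are 14 and 17, so Firm B's minimax is 14. These differ, so the equilibrium is in mixed strategies.
Let Firm A play low price with probability p. Firm B is indifferent when 14p + 13(1−p) = 3p + 17(1−p), giving p = 4/15.
Let Firm B play low price with probability q. Firm A is indifferent when 14q + 3(1−q) = 13q + 17(1−q), giving q = 14/15.
The value is 14·(14/15) + (3)·(1/15) = 199/15.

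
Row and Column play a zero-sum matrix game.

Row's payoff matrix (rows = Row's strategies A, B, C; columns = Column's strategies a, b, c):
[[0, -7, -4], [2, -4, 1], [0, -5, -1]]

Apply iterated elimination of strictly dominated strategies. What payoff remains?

-4

Column c is strictly dominated by b for Column (-7<-4, -4<1, -5<-1); eliminate c.
Column a is strictly dominated by b for Column (-7<0, -4<2, -5<0); eliminate a.
Row C is strictly dominated by row B (-4>-5); eliminate C.
Row A is strictly dominated by row B (-4>-7); eliminate A.
Only (B, b) remains, with payoff -4.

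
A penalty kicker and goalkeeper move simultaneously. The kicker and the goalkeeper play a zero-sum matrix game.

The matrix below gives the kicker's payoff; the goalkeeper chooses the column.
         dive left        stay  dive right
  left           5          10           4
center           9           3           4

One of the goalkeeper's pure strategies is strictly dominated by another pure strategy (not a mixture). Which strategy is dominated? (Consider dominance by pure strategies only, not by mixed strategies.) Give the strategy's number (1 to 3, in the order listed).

1

The goalkeeper prefers columns that give the kicker less. Compare dive left with dive right: 4 < 5, 4 < 9.
So dive right strictly dominates dive left for the goalkeeper; dive left is strictly dominated.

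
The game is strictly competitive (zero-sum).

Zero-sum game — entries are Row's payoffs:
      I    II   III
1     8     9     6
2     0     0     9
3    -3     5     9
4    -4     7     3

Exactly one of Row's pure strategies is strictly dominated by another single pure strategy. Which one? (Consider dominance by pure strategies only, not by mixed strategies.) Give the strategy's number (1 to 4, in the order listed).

4

Compare 4 with 1: 8 > -4, 9 > 7, 6 > 3.
So 1 strictly dominates 4 for Row; 4 is strictly dominated.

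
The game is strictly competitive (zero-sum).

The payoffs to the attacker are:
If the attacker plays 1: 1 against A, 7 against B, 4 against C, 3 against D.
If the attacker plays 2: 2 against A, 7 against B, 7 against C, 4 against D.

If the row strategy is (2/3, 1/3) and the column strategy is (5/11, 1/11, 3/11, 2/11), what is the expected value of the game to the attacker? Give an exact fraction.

Against (5/11, 1/11, 3/11, 2/11), each row's expected payoff is 1: 30/11; 2: 46/11.
Taking the (2/3, 1/3)-weighted average: (2/3)·(30/11) + (1/3)·(46/11) = 106/33.

106/33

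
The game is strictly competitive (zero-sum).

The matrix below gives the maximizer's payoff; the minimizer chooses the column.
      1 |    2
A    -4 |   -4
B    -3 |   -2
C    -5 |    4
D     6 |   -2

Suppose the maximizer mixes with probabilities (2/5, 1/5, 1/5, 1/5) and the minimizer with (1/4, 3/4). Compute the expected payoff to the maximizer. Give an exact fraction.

-17/10

Against (1/4, 3/4), each row's expected payoff is A: -4; B: -9/4; C: 7/4; D: 0.
Taking the (2/5, 1/5, 1/5, 1/5)-weighted average: (2/5)·(-4) + (1/5)·(-9/4) + (1/5)·(7/4) + (1/5)·(0) = -17/10.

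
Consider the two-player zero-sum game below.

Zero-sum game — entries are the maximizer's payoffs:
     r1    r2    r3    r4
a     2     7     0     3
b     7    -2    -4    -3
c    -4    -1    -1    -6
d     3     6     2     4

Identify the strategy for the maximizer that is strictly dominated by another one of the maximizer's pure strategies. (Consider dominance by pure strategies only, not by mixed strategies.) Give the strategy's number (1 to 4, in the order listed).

Compare c with a: 2 > -4, 7 > -1, 0 > -1, 3 > -6.
So a strictly dominates c for the maximizer; c is strictly dominated.

3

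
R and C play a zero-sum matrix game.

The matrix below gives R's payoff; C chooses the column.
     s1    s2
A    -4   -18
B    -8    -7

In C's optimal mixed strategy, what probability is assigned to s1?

Row minima are -18 and -8, so R's maximin is -8; column maxima are -4 and -7, so C's minimax is -7. These differ, so the equilibrium is in mixed strategies.
Let C play s1 with probability q. R is indifferent when −4q − 18(1−q) = −8q − 7(1−q), giving q = 11/15.

11/15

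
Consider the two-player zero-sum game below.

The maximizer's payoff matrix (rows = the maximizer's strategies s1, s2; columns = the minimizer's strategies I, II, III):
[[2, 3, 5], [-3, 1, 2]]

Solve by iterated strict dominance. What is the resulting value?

2

Row s2 is strictly dominated by row s1 (2>-3, 3>1, 5>2); eliminate s2.
Column III is strictly dominated by I for the minimizer (2<5); eliminate III.
Column II is strictly dominated by I for the minimizer (2<3); eliminate II.
Only (s1, I) remains, with payoff 2.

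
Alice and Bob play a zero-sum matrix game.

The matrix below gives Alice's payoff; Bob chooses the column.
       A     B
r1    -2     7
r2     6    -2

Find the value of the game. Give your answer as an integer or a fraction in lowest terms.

38/17

Row minima are -2 and -2, so Alice's maximin is -2; column maxima are 6 and 7, so Bob's minimax is 6. These differ, so the equilibrium is in mixed strategies.
Let Alice play r1 with probability p. Bob is indifferent when −2p + 6(1−p) = 7p − 2(1−p), giving p = 8/17.
Let Bob play A with probability q. Alice is indifferent when −2q + 7(1−q) = 6q − 2(1−q), giving q = 9/17.
The value is -2·(9/17) + (7)·(8/17) = 38/17.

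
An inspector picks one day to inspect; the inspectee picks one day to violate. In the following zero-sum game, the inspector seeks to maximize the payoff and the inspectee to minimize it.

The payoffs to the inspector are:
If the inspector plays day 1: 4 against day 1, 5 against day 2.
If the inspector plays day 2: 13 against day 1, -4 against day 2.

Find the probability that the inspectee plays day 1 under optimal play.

1/2

Row minima are 4 and -4, so the inspector's maximin is 4; column maxima are 13 and 5, so the inspectee's minimax is 5. These differ, so the equilibrium is in mixed strategies.
Let the inspectee play day 1 with probability q. The inspector is indifferent when 4q + 5(1−q) = 13q − 4(1−q), giving q = 1/2.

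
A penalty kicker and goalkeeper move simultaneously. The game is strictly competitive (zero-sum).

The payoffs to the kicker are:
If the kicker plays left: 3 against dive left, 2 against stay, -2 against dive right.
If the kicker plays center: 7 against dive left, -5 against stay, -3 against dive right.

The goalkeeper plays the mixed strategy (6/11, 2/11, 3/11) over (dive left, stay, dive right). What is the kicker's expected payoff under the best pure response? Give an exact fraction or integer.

left: (3)·(6/11) + (2)·(2/11) + (-2)·(3/11) = 16/11.
center: (7)·(6/11) + (-5)·(2/11) + (-3)·(3/11) = 23/11.
The best pure response is center with expected payoff 23/11.

23/11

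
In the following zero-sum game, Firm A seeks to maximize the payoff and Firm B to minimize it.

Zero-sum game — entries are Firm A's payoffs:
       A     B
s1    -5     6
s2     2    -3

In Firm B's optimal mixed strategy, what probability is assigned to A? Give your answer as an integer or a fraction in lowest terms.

Row minima are -5 and -3, so Firm A's maximin is -3; column maxima are 2 and 6, so Firm B's minimax is 2. These differ, so the equilibrium is in mixed strategies.
Let Firm B play A with probability q. Firm A is indifferent when −5q + 6(1−q) = 2q − 3(1−q), giving q = 9/16.

9/16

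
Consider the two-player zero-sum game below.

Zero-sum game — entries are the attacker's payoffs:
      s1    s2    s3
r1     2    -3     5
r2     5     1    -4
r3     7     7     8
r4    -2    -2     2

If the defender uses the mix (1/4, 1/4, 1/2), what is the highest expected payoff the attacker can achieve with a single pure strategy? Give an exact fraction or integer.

15/2

r1: (2)·(1/4) + (-3)·(1/4) + (5)·(1/2) = 9/4.
r2: (5)·(1/4) + (1)·(1/4) + (-4)·(1/2) = -1/2.
r3: (7)·(1/4) + (7)·(1/4) + (8)·(1/2) = 15/2.
r4: (-2)·(1/4) + (-2)·(1/4) + (2)·(1/2) = 0.
The best pure response is r3 with expected payoff 15/2.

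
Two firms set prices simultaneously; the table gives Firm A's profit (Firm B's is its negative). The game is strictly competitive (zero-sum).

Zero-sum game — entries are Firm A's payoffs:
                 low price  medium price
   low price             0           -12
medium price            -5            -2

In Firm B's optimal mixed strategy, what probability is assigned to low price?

2/3

Row minima are -12 and -5, so Firm A's maximin is -5; column maxima are 0 and -2, so Firm B's minimax is -2. These differ, so the equilibrium is in mixed strategies.
Let Firm B play low price with probability q. Firm A is indifferent when −12(1−q) = −5q − 2(1−q), giving q = 2/3.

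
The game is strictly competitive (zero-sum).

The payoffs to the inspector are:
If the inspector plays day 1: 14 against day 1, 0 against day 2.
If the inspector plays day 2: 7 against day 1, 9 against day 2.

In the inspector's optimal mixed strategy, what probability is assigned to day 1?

Row minima are 0 and 7, so the inspector's maximin is 7; column maxima are 14 and 9, so the inspectee's minimax is 9. These differ, so the equilibrium is in mixed strategies.
Let the inspector play day 1 with probability p. The inspectee is indifferent when 14p + 7(1−p) = 9(1−p), giving p = 1/8.

1/8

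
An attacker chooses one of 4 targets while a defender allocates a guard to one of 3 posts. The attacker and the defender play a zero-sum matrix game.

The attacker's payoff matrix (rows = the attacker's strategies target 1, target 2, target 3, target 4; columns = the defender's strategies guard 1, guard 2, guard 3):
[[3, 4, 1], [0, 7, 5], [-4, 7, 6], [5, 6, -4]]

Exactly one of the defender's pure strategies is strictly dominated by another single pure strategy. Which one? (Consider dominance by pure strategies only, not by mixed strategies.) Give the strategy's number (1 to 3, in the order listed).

The defender prefers columns that give the attacker less. Compare guard 2 with guard 1: 3 < 4, 0 < 7, -4 < 7, 5 < 6.
So guard 1 strictly dominates guard 2 for the defender; guard 2 is strictly dominated.

2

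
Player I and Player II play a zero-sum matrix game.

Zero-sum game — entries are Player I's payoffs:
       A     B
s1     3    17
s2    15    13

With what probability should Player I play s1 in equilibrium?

1/8

Row minima are 3 and 13, so Player I's maximin is 13; column maxima are 15 and 17, so Player II's minimax is 15. These differ, so the equilibrium is in mixed strategies.
Let Player I play s1 with probability p. Player II is indifferent when 3p + 15(1−p) = 17p + 13(1−p), giving p = 1/8.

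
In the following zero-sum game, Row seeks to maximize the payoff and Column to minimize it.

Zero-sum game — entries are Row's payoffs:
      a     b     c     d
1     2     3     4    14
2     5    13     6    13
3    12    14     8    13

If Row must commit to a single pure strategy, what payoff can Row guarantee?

The worst-case payoff for each row is 1: 2, 2: 5, 3: 8.
The best of these is 8.

8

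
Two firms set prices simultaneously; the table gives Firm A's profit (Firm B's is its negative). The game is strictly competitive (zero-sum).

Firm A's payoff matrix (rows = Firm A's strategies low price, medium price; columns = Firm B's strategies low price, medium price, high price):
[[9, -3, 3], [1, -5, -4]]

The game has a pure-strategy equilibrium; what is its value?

Row minima: -3, -5 → Firm A's maximin is -3.
Column maxima: 9, -3, 3 → Firm B's minimax is -3.
They coincide at (low price, medium price), so the value is -3.

-3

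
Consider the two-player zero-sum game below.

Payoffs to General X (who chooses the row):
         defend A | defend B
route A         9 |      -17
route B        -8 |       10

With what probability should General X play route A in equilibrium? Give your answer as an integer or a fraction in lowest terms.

9/22

Row minima are -17 and -8, so General X's maximin is -8; column maxima are 9 and 10, so General Y's minimax is 9. These differ, so the equilibrium is in mixed strategies.
Let General X play route A with probability p. General Y is indifferent when 9p − 8(1−p) = −17p + 10(1−p), giving p = 9/22.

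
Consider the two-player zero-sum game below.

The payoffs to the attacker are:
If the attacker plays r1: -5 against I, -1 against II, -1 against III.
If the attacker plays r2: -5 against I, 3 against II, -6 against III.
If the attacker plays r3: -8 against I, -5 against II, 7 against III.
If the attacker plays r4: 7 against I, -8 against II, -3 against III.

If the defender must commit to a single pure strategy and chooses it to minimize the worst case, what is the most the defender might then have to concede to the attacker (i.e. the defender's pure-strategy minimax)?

The worst case (largest entry) in each column is I: 7, II: 3, III: 7.
The best (smallest) of these is 3.

3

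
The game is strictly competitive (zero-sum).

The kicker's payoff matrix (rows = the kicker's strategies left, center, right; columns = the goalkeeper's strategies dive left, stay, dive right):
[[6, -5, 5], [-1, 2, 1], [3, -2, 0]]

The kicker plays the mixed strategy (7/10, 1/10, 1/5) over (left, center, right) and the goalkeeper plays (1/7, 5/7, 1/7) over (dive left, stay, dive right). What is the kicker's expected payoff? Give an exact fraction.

-51/35

Against (1/7, 5/7, 1/7), each row's expected payoff is left: -2; center: 10/7; right: -1.
Taking the (7/10, 1/10, 1/5)-weighted average: (7/10)·(-2) + (1/10)·(10/7) + (1/5)·(-1) = -51/35.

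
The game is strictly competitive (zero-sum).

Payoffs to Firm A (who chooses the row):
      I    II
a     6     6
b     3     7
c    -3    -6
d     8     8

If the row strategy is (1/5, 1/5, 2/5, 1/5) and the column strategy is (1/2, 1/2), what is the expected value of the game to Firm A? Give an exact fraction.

Against (1/2, 1/2), each row's expected payoff is a: 6; b: 5; c: -9/2; d: 8.
Taking the (1/5, 1/5, 2/5, 1/5)-weighted average: (1/5)·(6) + (1/5)·(5) + (2/5)·(-9/2) + (1/5)·(8) = 2.

2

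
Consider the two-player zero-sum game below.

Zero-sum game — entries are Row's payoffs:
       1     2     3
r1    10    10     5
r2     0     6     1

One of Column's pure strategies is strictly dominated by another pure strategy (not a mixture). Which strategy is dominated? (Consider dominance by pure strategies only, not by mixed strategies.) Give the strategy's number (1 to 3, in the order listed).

Column prefers columns that give Row less. Compare 2 with 3: 5 < 10, 1 < 6.
So 3 strictly dominates 2 for Column; 2 is strictly dominated.

2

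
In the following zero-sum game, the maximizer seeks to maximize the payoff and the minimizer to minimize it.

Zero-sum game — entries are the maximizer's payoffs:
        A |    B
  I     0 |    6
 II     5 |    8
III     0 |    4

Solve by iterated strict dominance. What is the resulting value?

5

Column B is strictly dominated by A for the minimizer (0<6, 5<8, 0<4); eliminate B.
Row III is strictly dominated by row II (5>0); eliminate III.
Row I is strictly dominated by row II (5>0); eliminate I.
Only (II, A) remains, with payoff 5.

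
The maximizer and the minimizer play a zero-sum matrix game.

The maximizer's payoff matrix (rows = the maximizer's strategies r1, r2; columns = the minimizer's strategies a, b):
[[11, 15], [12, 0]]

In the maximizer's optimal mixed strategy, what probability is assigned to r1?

3/4

Row minima are 11 and 0, so the maximizer's maximin is 11; column maxima are 12 and 15, so the minimizer's minimax is 12. These differ, so the equilibrium is in mixed strategies.
Let the maximizer play r1 with probability p. The minimizer is indifferent when 11p + 12(1−p) = 15p, giving p = 3/4.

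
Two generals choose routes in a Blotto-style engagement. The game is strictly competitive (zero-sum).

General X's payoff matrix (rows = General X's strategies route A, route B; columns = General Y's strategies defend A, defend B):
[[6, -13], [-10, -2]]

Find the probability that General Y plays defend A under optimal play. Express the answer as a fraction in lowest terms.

Row minima are -13 and -10, so General X's maximin is -10; column maxima are 6 and -2, so General Y's minimax is -2. These differ, so the equilibrium is in mixed strategies.
Let General Y play defend A with probability q. General X is indifferent when 6q − 13(1−q) = −10q − 2(1−q), giving q = 11/27.

11/27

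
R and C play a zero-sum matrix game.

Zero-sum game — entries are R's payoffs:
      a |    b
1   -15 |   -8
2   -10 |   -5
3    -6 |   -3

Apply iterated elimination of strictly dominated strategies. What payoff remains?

Column b is strictly dominated by a for C (-15<-8, -10<-5, -6<-3); eliminate b.
Row 1 is strictly dominated by row 2 (-10>-15); eliminate 1.
Row 2 is strictly dominated by row 3 (-6>-10); eliminate 2.
Only (3, a) remains, with payoff -6.

-6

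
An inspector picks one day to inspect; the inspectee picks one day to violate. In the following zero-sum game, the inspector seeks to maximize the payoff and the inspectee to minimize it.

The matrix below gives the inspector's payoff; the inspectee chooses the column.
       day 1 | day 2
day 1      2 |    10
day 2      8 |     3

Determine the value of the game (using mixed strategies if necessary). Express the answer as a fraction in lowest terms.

74/13

Row minima are 2 and 3, so the inspector's maximin is 3; column maxima are 8 and 10, so the inspectee's minimax is 8. These differ, so the equilibrium is in mixed strategies.
Let the inspector play day 1 with probability p. The inspectee is indifferent when 2p + 8(1−p) = 10p + 3(1−p), giving p = 5/13.
Let the inspectee play day 1 with probability q. The inspector is indifferent when 2q + 10(1−q) = 8q + 3(1−q), giving q = 7/13.
The value is 2·(7/13) + (10)·(6/13) = 74/13.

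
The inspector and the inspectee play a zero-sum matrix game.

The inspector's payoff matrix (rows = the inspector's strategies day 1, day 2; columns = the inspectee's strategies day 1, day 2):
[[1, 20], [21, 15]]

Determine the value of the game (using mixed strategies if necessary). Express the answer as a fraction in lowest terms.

Row minima are 1 and 15, so the inspector's maximin is 15; column maxima are 21 and 20, so the inspectee's minimax is 20. These differ, so the equilibrium is in mixed strategies.
Let the inspector play day 1 with probability p. The inspectee is indifferent when p + 21(1−p) = 20p + 15(1−p), giving p = 6/25.
Let the inspectee play day 1 with probability q. The inspector is indifferent when q + 20(1−q) = 21q + 15(1−q), giving q = 1/5.
The value is 1·(1/5) + (20)·(4/5) = 81/5.

81/5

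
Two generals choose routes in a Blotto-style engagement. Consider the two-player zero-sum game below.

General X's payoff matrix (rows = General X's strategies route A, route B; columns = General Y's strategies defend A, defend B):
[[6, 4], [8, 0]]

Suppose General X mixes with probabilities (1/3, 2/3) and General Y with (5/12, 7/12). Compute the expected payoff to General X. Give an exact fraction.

Against (5/12, 7/12), each row's expected payoff is route A: 29/6; route B: 10/3.
Taking the (1/3, 2/3)-weighted average: (1/3)·(29/6) + (2/3)·(10/3) = 23/6.

23/6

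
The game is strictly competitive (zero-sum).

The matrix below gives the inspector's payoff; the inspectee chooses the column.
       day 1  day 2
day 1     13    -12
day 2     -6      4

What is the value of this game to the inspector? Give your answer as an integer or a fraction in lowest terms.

-4/7

Row minima are -12 and -6, so the inspector's maximin is -6; column maxima are 13 and 4, so the inspectee's minimax is 4. These differ, so the equilibrium is in mixed strategies.
Let the inspector play day 1 with probability p. The inspectee is indifferent when 13p − 6(1−p) = −12p + 4(1−p), giving p = 2/7.
Let the inspectee play day 1 with probability q. The inspector is indifferent when 13q − 12(1−q) = −6q + 4(1−q), giving q = 16/35.
The value is 13·(16/35) + (-12)·(19/35) = -4/7.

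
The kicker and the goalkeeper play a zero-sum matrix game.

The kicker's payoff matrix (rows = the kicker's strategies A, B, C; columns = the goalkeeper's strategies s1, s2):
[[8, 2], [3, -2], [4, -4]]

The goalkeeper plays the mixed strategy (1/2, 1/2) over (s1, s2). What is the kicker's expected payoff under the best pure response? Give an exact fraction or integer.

5

A: (8)·(1/2) + (2)·(1/2) = 5.
B: (3)·(1/2) + (-2)·(1/2) = 1/2.
C: (4)·(1/2) + (-4)·(1/2) = 0.
The best pure response is A with expected payoff 5.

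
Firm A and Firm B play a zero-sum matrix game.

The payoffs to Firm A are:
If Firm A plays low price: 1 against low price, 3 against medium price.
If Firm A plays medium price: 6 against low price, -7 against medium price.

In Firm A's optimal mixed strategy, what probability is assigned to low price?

13/15

Row minima are 1 and -7, so Firm A's maximin is 1; column maxima are 6 and 3, so Firm B's minimax is 3. These differ, so the equilibrium is in mixed strategies.
Let Firm A play low price with probability p. Firm B is indifferent when p + 6(1−p) = 3p − 7(1−p), giving p = 13/15.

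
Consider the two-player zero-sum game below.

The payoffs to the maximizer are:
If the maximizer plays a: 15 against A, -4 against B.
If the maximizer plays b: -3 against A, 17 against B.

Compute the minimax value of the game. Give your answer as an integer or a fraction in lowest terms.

81/13

Row minima are -4 and -3, so the maximizer's maximin is -3; column maxima are 15 and 17, so the minimizer's minimax is 15. These differ, so the equilibrium is in mixed strategies.
Let the maximizer play a with probability p. The minimizer is indifferent when 15p − 3(1−p) = −4p + 17(1−p), giving p = 20/39.
Let the minimizer play A with probability q. The maximizer is indifferent when 15q − 4(1−q) = −3q + 17(1−q), giving q = 7/13.
The value is 15·(7/13) + (-4)·(6/13) = 81/13.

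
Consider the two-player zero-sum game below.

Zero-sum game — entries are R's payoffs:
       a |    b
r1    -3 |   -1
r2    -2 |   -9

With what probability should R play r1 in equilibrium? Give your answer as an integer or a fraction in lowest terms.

7/9

Row minima are -3 and -9, so R's maximin is -3; column maxima are -2 and -1, so C's minimax is -2. These differ, so the equilibrium is in mixed strategies.
Let R play r1 with probability p. C is indifferent when −3p − 2(1−p) = −p − 9(1−p), giving p = 7/9.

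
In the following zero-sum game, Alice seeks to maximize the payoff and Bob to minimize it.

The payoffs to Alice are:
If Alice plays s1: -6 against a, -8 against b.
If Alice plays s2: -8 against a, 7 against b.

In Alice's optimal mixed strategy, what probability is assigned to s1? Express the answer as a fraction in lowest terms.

15/17

Row minima are -8 and -8, so Alice's maximin is -8; column maxima are -6 and 7, so Bob's minimax is -6. These differ, so the equilibrium is in mixed strategies.
Let Alice play s1 with probability p. Bob is indifferent when −6p − 8(1−p) = −8p + 7(1−p), giving p = 15/17.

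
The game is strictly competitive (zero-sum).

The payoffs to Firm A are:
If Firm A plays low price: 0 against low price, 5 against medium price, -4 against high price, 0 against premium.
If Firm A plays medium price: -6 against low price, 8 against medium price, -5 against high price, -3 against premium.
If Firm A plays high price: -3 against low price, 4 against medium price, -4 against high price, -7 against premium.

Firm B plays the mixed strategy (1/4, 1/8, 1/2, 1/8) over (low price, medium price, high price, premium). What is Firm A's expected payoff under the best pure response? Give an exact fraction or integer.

low price: (0)·(1/4) + (5)·(1/8) + (-4)·(1/2) + (0)·(1/8) = -11/8.
medium price: (-6)·(1/4) + (8)·(1/8) + (-5)·(1/2) + (-3)·(1/8) = -27/8.
high price: (-3)·(1/4) + (4)·(1/8) + (-4)·(1/2) + (-7)·(1/8) = -25/8.
The best pure response is low price with expected payoff -11/8.

-11/8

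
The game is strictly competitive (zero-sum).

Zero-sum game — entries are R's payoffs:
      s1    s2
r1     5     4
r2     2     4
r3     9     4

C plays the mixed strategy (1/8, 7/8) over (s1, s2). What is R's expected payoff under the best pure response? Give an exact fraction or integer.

37/8

r1: (5)·(1/8) + (4)·(7/8) = 33/8.
r2: (2)·(1/8) + (4)·(7/8) = 15/4.
r3: (9)·(1/8) + (4)·(7/8) = 37/8.
The best pure response is r3 with expected payoff 37/8.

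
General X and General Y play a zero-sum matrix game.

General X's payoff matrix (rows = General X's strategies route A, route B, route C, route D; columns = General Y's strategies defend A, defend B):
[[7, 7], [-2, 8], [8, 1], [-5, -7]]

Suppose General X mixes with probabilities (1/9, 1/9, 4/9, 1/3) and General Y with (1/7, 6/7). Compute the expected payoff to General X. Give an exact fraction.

10/63

Against (1/7, 6/7), each row's expected payoff is route A: 7; route B: 46/7; route C: 2; route D: -47/7.
Taking the (1/9, 1/9, 4/9, 1/3)-weighted average: (1/9)·(7) + (1/9)·(46/7) + (4/9)·(2) + (1/3)·(-47/7) = 10/63.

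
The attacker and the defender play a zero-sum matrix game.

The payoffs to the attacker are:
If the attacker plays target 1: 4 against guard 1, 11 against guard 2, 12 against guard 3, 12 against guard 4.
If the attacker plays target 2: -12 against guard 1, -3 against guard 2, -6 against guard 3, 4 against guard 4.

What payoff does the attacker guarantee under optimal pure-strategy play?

Row minima: 4, -12 → the attacker's maximin is 4.
Column maxima: 4, 11, 12, 12 → the defender's minimax is 4.
They coincide at (target 1, guard 1), so the value is 4.

4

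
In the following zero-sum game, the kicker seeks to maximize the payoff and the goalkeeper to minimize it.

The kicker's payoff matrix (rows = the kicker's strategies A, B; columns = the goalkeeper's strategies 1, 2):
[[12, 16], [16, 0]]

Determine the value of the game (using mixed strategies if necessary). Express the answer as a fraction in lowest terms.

Row minima are 12 and 0, so the kicker's maximin is 12; column maxima are 16 and 16, so the goalkeeper's minimax is 16. These differ, so the equilibrium is in mixed strategies.
Let the kicker play A with probability p. The goalkeeper is indifferent when 12p + 16(1−p) = 16p, giving p = 4/5.
Let the goalkeeper play 1 with probability q. The kicker is indifferent when 12q + 16(1−q) = 16q, giving q = 4/5.
The value is 12·(4/5) + (16)·(1/5) = 64/5.

64/5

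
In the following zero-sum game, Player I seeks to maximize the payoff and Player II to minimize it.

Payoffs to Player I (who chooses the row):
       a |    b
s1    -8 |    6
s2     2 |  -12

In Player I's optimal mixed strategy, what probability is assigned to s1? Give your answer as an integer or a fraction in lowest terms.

Row minima are -8 and -12, so Player I's maximin is -8; column maxima are 2 and 6, so Player II's minimax is 2. These differ, so the equilibrium is in mixed strategies.
Let Player I play s1 with probability p. Player II is indifferent when −8p + 2(1−p) = 6p − 12(1−p), giving p = 1/2.

1/2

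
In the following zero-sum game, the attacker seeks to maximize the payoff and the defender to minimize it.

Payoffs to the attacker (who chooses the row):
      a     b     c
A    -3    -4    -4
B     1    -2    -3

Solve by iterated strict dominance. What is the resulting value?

Column a is strictly dominated by b for the defender (-4<-3, -2<1); eliminate a.
Row A is strictly dominated by row B (-2>-4, -3>-4); eliminate A.
Column b is strictly dominated by c for the defender (-3<-2); eliminate b.
Only (B, c) remains, with payoff -3.

-3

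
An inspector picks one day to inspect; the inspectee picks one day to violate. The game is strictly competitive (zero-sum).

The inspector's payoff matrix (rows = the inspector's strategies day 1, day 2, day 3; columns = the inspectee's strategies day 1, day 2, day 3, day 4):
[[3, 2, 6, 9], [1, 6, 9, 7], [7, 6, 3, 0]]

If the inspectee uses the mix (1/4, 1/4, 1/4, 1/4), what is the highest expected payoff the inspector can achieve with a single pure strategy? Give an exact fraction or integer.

23/4

day 1: (3)·(1/4) + (2)·(1/4) + (6)·(1/4) + (9)·(1/4) = 5.
day 2: (1)·(1/4) + (6)·(1/4) + (9)·(1/4) + (7)·(1/4) = 23/4.
day 3: (7)·(1/4) + (6)·(1/4) + (3)·(1/4) + (0)·(1/4) = 4.
The best pure response is day 2 with expected payoff 23/4.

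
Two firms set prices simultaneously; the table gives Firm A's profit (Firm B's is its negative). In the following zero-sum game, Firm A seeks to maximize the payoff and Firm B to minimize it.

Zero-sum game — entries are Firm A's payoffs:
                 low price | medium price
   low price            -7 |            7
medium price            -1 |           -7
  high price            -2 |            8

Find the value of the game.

Row low price is strictly dominated by row high price, so Firm A never plays it.
The remaining 2×2 game on (medium price, high price) × (low price, medium price) has no saddle point. Let Firm A play medium price with probability p; indifference gives −p − 2(1−p) = −7p + 8(1−p), so p = 5/8.
Similarly Firm B's optimal q on low price is 15/16, and the value is -1·(15/16) + (-7)·(1/16) = -11/8.

-11/8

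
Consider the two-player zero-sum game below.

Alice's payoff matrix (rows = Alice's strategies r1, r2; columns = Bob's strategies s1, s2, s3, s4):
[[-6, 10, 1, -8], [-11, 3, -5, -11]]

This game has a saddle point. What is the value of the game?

-8

Row minima: -8, -11 → Alice's maximin is -8.
Column maxima: -6, 10, 1, -8 → Bob's minimax is -8.
They coincide at (r1, s4), so the value is -8.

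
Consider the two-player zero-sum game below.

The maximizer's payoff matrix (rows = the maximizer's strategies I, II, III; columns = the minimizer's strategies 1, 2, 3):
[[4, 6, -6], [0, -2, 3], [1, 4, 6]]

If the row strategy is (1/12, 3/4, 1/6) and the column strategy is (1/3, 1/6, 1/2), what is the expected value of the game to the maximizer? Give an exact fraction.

Against (1/3, 1/6, 1/2), each row's expected payoff is I: -2/3; II: 7/6; III: 4.
Taking the (1/12, 3/4, 1/6)-weighted average: (1/12)·(-2/3) + (3/4)·(7/6) + (1/6)·(4) = 107/72.

107/72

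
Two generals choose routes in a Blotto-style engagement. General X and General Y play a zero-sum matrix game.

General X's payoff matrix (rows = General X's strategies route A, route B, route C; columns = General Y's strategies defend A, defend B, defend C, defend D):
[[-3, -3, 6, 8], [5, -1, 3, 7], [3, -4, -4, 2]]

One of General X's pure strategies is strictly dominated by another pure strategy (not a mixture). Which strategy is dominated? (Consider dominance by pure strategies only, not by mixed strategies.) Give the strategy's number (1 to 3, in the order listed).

Compare route C with route B: 5 > 3, -1 > -4, 3 > -4, 7 > 2.
So route B strictly dominates route C for General X; route C is strictly dominated.

3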